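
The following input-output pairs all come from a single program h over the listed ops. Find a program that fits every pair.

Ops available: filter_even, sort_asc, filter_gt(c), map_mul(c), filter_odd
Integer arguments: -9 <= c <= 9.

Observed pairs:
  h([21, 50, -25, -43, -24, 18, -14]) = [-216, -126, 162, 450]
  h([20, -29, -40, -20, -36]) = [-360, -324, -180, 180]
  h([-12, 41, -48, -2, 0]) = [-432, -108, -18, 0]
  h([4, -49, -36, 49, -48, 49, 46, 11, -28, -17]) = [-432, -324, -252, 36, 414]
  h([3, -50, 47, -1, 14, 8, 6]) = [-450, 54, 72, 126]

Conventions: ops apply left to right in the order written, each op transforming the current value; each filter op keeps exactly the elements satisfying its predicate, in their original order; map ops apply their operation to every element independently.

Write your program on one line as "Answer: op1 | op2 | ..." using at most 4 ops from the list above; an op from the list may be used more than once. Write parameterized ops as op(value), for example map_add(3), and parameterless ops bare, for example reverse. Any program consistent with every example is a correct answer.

sort_asc | filter_even | map_mul(9)

Check, running the answer program on each example:
  [21, 50, -25, -43, -24, 18, -14] -> [-43, -25, -24, -14, 18, 21, 50] -> [-24, -14, 18, 50] -> [-216, -126, 162, 450]
  [20, -29, -40, -20, -36] -> [-40, -36, -29, -20, 20] -> [-40, -36, -20, 20] -> [-360, -324, -180, 180]
  [-12, 41, -48, -2, 0] -> [-48, -12, -2, 0, 41] -> [-48, -12, -2, 0] -> [-432, -108, -18, 0]
  [4, -49, -36, 49, -48, 49, 46, 11, -28, -17] -> [-49, -48, -36, -28, -17, 4, 11, 46, 49, 49] -> [-48, -36, -28, 4, 46] -> [-432, -324, -252, 36, 414]
  [3, -50, 47, -1, 14, 8, 6] -> [-50, -1, 3, 6, 8, 14, 47] -> [-50, 6, 8, 14] -> [-450, 54, 72, 126]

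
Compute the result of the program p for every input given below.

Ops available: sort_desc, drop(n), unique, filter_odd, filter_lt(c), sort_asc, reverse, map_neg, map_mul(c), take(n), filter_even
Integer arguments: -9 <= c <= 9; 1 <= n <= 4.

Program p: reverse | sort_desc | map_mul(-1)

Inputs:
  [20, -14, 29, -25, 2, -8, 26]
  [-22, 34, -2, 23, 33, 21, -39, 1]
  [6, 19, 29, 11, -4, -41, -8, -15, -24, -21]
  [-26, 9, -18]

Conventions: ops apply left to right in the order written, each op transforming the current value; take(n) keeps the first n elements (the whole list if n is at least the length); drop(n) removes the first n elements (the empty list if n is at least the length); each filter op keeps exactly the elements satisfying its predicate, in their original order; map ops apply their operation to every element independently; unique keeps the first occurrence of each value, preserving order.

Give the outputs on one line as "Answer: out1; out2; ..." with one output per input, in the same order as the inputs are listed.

Execution, op by op:
  [20, -14, 29, -25, 2, -8, 26] -> [26, -8, 2, -25, 29, -14, 20] -> [29, 26, 20, 2, -8, -14, -25] -> [-29, -26, -20, -2, 8, 14, 25]
  [-22, 34, -2, 23, 33, 21, -39, 1] -> [1, -39, 21, 33, 23, -2, 34, -22] -> [34, 33, 23, 21, 1, -2, -22, -39] -> [-34, -33, -23, -21, -1, 2, 22, 39]
  [6, 19, 29, 11, -4, -41, -8, -15, -24, -21] -> [-21, -24, -15, -8, -41, -4, 11, 29, 19, 6] -> [29, 19, 11, 6, -4, -8, -15, -21, -24, -41] -> [-29, -19, -11, -6, 4, 8, 15, 21, 24, 41]
  [-26, 9, -18] -> [-18, 9, -26] -> [9, -18, -26] -> [-9, 18, 26]

[-29, -26, -20, -2, 8, 14, 25]; [-34, -33, -23, -21, -1, 2, 22, 39]; [-29, -19, -11, -6, 4, 8, 15, 21, 24, 41]; [-9, 18, 26]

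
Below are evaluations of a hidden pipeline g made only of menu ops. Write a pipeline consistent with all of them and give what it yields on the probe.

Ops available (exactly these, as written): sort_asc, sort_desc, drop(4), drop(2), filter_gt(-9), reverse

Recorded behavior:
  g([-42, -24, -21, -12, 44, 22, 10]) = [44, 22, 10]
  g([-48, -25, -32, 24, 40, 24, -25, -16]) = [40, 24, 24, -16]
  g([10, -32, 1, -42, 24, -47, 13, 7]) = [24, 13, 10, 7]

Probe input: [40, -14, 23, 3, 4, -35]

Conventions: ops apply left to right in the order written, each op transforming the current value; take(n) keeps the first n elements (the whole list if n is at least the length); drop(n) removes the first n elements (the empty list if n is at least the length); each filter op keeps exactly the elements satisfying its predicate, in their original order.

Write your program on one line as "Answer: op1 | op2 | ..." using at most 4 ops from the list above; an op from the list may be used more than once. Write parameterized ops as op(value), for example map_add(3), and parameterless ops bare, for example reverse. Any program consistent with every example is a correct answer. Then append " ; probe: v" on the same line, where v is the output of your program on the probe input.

sort_asc | drop(4) | reverse ; probe: [40, 23]

Check, running the answer program on each example:
  [-42, -24, -21, -12, 44, 22, 10] -> [-42, -24, -21, -12, 10, 22, 44] -> [10, 22, 44] -> [44, 22, 10]
  [-48, -25, -32, 24, 40, 24, -25, -16] -> [-48, -32, -25, -25, -16, 24, 24, 40] -> [-16, 24, 24, 40] -> [40, 24, 24, -16]
  [10, -32, 1, -42, 24, -47, 13, 7] -> [-47, -42, -32, 1, 7, 10, 13, 24] -> [7, 10, 13, 24] -> [24, 13, 10, 7]
  probe: [40, -14, 23, 3, 4, -35] -> [-35, -14, 3, 4, 23, 40] -> [23, 40] -> [40, 23]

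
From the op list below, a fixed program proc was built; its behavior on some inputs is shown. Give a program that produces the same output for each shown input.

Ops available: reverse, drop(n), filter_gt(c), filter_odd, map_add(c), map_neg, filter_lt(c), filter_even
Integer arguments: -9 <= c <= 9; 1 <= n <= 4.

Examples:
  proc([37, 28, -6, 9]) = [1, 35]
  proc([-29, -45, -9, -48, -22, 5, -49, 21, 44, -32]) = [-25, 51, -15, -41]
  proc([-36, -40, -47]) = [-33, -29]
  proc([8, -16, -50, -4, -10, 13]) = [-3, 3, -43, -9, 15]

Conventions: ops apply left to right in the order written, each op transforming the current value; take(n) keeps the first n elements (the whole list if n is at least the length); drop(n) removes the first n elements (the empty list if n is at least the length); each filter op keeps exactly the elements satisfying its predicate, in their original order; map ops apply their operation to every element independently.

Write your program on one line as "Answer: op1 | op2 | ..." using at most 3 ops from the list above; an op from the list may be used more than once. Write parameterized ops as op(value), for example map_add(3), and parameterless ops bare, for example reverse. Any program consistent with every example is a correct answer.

filter_even | map_add(7) | reverse

Check, running the answer program on each example:
  [37, 28, -6, 9] -> [28, -6] -> [35, 1] -> [1, 35]
  [-29, -45, -9, -48, -22, 5, -49, 21, 44, -32] -> [-48, -22, 44, -32] -> [-41, -15, 51, -25] -> [-25, 51, -15, -41]
  [-36, -40, -47] -> [-36, -40] -> [-29, -33] -> [-33, -29]
  [8, -16, -50, -4, -10, 13] -> [8, -16, -50, -4, -10] -> [15, -9, -43, 3, -3] -> [-3, 3, -43, -9, 15]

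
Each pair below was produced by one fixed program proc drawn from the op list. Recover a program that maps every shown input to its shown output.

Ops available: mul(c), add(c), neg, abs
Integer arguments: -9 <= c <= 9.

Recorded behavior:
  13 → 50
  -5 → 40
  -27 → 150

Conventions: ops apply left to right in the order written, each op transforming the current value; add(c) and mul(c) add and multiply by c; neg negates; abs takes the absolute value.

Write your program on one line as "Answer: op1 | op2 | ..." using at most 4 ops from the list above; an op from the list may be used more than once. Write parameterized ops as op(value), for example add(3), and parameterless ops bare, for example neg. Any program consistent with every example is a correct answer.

neg | add(3) | mul(-5) | abs

Check, running the answer program on each example:
  13 -> -13 -> -10 -> 50 -> 50
  -5 -> 5 -> 8 -> -40 -> 40
  -27 -> 27 -> 30 -> -150 -> 150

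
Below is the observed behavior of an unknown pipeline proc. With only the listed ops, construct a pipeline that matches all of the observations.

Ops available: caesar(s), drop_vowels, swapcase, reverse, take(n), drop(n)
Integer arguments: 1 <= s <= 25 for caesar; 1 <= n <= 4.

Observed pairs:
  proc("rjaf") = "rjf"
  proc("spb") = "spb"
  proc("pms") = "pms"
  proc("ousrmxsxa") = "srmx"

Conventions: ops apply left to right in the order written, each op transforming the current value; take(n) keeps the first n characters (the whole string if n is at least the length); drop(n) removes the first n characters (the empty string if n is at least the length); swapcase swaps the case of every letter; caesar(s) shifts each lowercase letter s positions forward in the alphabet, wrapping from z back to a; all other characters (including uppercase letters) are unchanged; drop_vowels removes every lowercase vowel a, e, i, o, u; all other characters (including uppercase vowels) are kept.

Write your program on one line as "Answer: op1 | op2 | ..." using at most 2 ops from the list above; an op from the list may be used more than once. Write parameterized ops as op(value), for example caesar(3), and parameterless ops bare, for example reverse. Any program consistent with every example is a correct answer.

drop_vowels | take(4)

Check, running the answer program on each example:
  "rjaf" -> "rjf" -> "rjf"
  "spb" -> "spb" -> "spb"
  "pms" -> "pms" -> "pms"
  "ousrmxsxa" -> "srmxsx" -> "srmx"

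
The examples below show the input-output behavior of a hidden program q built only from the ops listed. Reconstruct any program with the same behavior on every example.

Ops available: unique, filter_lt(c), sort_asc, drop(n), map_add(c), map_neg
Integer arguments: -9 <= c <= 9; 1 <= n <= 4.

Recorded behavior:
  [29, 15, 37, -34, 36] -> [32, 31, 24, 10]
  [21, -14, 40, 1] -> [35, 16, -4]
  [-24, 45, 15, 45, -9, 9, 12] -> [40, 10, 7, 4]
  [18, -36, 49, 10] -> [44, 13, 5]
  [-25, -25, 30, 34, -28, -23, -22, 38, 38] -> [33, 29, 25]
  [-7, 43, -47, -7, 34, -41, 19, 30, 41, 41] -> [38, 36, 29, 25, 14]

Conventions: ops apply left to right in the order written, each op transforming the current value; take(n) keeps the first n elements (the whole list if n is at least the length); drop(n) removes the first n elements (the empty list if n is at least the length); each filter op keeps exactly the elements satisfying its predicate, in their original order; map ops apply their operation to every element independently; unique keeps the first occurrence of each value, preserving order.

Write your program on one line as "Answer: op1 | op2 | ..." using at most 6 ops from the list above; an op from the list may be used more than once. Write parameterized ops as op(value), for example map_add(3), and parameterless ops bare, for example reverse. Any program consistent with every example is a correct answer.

map_neg | unique | filter_lt(5) | map_add(5) | sort_asc | map_neg

Check, running the answer program on each example:
  [29, 15, 37, -34, 36] -> [-29, -15, -37, 34, -36] -> [-29, -15, -37, 34, -36] -> [-29, -15, -37, -36] -> [-24, -10, -32, -31] -> [-32, -31, -24, -10] -> [32, 31, 24, 10]
  [21, -14, 40, 1] -> [-21, 14, -40, -1] -> [-21, 14, -40, -1] -> [-21, -40, -1] -> [-16, -35, 4] -> [-35, -16, 4] -> [35, 16, -4]
  [-24, 45, 15, 45, -9, 9, 12] -> [24, -45, -15, -45, 9, -9, -12] -> [24, -45, -15, 9, -9, -12] -> [-45, -15, -9, -12] -> [-40, -10, -4, -7] -> [-40, -10, -7, -4] -> [40, 10, 7, 4]
  [18, -36, 49, 10] -> [-18, 36, -49, -10] -> [-18, 36, -49, -10] -> [-18, -49, -10] -> [-13, -44, -5] -> [-44, -13, -5] -> [44, 13, 5]
  [-25, -25, 30, 34, -28, -23, -22, 38, 38] -> [25, 25, -30, -34, 28, 23, 22, -38, -38] -> [25, -30, -34, 28, 23, 22, -38] -> [-30, -34, -38] -> [-25, -29, -33] -> [-33, -29, -25] -> [33, 29, 25]
  [-7, 43, -47, -7, 34, -41, 19, 30, 41, 41] -> [7, -43, 47, 7, -34, 41, -19, -30, -41, -41] -> [7, -43, 47, -34, 41, -19, -30, -41] -> [-43, -34, -19, -30, -41] -> [-38, -29, -14, -25, -36] -> [-38, -36, -29, -25, -14] -> [38, 36, 29, 25, 14]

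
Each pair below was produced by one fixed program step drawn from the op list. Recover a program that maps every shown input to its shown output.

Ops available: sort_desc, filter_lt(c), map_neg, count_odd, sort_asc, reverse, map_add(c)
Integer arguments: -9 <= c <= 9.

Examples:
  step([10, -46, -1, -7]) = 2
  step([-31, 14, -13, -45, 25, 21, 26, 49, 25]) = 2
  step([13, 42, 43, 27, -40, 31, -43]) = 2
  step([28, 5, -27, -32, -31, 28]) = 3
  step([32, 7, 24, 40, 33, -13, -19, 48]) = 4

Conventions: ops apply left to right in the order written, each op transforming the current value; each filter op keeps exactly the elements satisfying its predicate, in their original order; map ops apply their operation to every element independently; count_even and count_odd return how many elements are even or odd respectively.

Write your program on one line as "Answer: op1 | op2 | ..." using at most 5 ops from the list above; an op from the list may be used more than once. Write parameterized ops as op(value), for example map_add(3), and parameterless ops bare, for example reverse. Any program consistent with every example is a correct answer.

sort_desc | map_add(9) | map_neg | count_odd

Check, running the answer program on each example:
  [10, -46, -1, -7] -> [10, -1, -7, -46] -> [19, 8, 2, -37] -> [-19, -8, -2, 37] -> 2
  [-31, 14, -13, -45, 25, 21, 26, 49, 25] -> [49, 26, 25, 25, 21, 14, -13, -31, -45] -> [58, 35, 34, 34, 30, 23, -4, -22, -36] -> [-58, -35, -34, -34, -30, -23, 4, 22, 36] -> 2
  [13, 42, 43, 27, -40, 31, -43] -> [43, 42, 31, 27, 13, -40, -43] -> [52, 51, 40, 36, 22, -31, -34] -> [-52, -51, -40, -36, -22, 31, 34] -> 2
  [28, 5, -27, -32, -31, 28] -> [28, 28, 5, -27, -31, -32] -> [37, 37, 14, -18, -22, -23] -> [-37, -37, -14, 18, 22, 23] -> 3
  [32, 7, 24, 40, 33, -13, -19, 48] -> [48, 40, 33, 32, 24, 7, -13, -19] -> [57, 49, 42, 41, 33, 16, -4, -10] -> [-57, -49, -42, -41, -33, -16, 4, 10] -> 4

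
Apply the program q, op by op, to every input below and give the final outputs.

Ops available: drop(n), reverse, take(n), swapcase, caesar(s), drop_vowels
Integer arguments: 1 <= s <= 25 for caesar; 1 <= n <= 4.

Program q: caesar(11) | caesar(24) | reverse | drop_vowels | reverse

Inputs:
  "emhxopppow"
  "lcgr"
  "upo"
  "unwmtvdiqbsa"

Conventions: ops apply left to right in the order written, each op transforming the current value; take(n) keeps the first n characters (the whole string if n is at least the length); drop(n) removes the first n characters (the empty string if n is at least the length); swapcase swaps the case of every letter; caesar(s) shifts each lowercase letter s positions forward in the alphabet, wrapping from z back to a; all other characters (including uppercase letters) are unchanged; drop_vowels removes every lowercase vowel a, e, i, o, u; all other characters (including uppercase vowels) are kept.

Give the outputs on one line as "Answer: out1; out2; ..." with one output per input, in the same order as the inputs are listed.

Execution, op by op:
  "emhxopppow" -> "pxsizaaazh" -> "nvqgxyyyxf" -> "fxyyyxgqvn" -> "fxyyyxgqvn" -> "nvqgxyyyxf"
  "lcgr" -> "wnrc" -> "ulpa" -> "aplu" -> "pl" -> "lp"
  "upo" -> "faz" -> "dyx" -> "xyd" -> "xyd" -> "dyx"
  "unwmtvdiqbsa" -> "fyhxegotbmdl" -> "dwfvcemrzkbj" -> "jbkzrmecvfwd" -> "jbkzrmcvfwd" -> "dwfvcmrzkbj"

"nvqgxyyyxf"; "lp"; "dyx"; "dwfvcmrzkbj"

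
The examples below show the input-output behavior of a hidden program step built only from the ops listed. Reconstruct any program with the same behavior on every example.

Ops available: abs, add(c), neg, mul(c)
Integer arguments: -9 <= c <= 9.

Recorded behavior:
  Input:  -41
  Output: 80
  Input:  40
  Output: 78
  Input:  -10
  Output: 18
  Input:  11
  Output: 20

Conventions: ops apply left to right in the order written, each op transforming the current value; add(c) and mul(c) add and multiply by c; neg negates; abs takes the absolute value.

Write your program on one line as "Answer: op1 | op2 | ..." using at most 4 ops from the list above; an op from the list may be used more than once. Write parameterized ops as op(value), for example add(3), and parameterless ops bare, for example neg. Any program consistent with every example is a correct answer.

mul(2) | neg | abs | add(-2)

Check, running the answer program on each example:
  -41 -> -82 -> 82 -> 82 -> 80
  40 -> 80 -> -80 -> 80 -> 78
  -10 -> -20 -> 20 -> 20 -> 18
  11 -> 22 -> -22 -> 22 -> 20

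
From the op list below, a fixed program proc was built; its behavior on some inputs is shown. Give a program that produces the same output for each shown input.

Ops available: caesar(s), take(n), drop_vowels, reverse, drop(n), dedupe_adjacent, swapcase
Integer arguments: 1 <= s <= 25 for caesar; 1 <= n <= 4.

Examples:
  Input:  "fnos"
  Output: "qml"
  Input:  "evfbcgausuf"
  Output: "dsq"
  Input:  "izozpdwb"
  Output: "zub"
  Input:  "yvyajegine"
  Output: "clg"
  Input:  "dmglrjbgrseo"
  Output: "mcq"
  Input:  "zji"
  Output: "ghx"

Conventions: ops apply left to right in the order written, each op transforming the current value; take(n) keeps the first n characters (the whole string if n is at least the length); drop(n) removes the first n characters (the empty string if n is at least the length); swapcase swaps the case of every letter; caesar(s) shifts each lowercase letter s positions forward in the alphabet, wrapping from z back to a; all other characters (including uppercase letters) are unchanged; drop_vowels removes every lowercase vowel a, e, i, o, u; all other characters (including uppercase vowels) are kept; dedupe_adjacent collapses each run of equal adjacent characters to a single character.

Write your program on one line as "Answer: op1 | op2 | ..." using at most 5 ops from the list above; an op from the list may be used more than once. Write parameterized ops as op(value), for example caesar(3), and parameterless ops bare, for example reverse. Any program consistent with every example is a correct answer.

caesar(24) | swapcase | reverse | take(3) | swapcase

Check, running the answer program on each example:
  "fnos" -> "dlmq" -> "DLMQ" -> "QMLD" -> "QML" -> "qml"
  "evfbcgausuf" -> "ctdzaeysqsd" -> "CTDZAEYSQSD" -> "DSQSYEAZDTC" -> "DSQ" -> "dsq"
  "izozpdwb" -> "gxmxnbuz" -> "GXMXNBUZ" -> "ZUBNXMXG" -> "ZUB" -> "zub"
  "yvyajegine" -> "wtwyhceglc" -> "WTWYHCEGLC" -> "CLGECHYWTW" -> "CLG" -> "clg"
  "dmglrjbgrseo" -> "bkejphzepqcm" -> "BKEJPHZEPQCM" -> "MCQPEZHPJEKB" -> "MCQ" -> "mcq"
  "zji" -> "xhg" -> "XHG" -> "GHX" -> "GHX" -> "ghx"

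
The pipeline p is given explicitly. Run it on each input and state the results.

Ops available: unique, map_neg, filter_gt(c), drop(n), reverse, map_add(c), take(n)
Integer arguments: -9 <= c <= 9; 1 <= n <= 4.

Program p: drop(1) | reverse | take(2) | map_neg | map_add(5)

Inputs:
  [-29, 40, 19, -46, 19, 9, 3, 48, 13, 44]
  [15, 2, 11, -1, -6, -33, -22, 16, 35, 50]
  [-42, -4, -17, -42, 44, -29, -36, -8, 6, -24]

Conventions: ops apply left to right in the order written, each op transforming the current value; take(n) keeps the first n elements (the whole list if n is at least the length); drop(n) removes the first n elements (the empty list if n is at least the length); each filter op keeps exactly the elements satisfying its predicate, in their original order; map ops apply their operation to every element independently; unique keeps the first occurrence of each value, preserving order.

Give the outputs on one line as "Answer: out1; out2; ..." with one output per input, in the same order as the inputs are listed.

[-39, -8]; [-45, -30]; [29, -1]

Execution, op by op:
  [-29, 40, 19, -46, 19, 9, 3, 48, 13, 44] -> [40, 19, -46, 19, 9, 3, 48, 13, 44] -> [44, 13, 48, 3, 9, 19, -46, 19, 40] -> [44, 13] -> [-44, -13] -> [-39, -8]
  [15, 2, 11, -1, -6, -33, -22, 16, 35, 50] -> [2, 11, -1, -6, -33, -22, 16, 35, 50] -> [50, 35, 16, -22, -33, -6, -1, 11, 2] -> [50, 35] -> [-50, -35] -> [-45, -30]
  [-42, -4, -17, -42, 44, -29, -36, -8, 6, -24] -> [-4, -17, -42, 44, -29, -36, -8, 6, -24] -> [-24, 6, -8, -36, -29, 44, -42, -17, -4] -> [-24, 6] -> [24, -6] -> [29, -1]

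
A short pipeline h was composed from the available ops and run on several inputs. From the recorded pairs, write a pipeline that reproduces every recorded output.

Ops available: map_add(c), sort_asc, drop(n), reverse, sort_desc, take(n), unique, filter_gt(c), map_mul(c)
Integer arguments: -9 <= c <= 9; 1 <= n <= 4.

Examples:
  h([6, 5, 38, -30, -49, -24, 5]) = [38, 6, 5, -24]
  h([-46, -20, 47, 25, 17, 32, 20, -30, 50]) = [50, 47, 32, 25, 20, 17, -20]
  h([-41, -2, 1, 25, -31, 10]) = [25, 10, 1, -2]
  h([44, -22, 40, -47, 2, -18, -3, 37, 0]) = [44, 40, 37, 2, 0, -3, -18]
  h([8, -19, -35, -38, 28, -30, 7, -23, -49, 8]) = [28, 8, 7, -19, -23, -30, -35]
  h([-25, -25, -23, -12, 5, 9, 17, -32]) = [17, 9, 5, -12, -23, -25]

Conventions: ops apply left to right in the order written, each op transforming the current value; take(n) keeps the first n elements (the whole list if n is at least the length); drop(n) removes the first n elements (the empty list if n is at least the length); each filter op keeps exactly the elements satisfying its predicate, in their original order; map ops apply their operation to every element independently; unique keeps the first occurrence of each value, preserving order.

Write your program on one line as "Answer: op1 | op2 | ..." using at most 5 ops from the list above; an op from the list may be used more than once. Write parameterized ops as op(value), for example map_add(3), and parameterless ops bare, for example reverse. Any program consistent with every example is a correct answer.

sort_asc | drop(2) | sort_desc | unique

Check, running the answer program on each example:
  [6, 5, 38, -30, -49, -24, 5] -> [-49, -30, -24, 5, 5, 6, 38] -> [-24, 5, 5, 6, 38] -> [38, 6, 5, 5, -24] -> [38, 6, 5, -24]
  [-46, -20, 47, 25, 17, 32, 20, -30, 50] -> [-46, -30, -20, 17, 20, 25, 32, 47, 50] -> [-20, 17, 20, 25, 32, 47, 50] -> [50, 47, 32, 25, 20, 17, -20] -> [50, 47, 32, 25, 20, 17, -20]
  [-41, -2, 1, 25, -31, 10] -> [-41, -31, -2, 1, 10, 25] -> [-2, 1, 10, 25] -> [25, 10, 1, -2] -> [25, 10, 1, -2]
  [44, -22, 40, -47, 2, -18, -3, 37, 0] -> [-47, -22, -18, -3, 0, 2, 37, 40, 44] -> [-18, -3, 0, 2, 37, 40, 44] -> [44, 40, 37, 2, 0, -3, -18] -> [44, 40, 37, 2, 0, -3, -18]
  [8, -19, -35, -38, 28, -30, 7, -23, -49, 8] -> [-49, -38, -35, -30, -23, -19, 7, 8, 8, 28] -> [-35, -30, -23, -19, 7, 8, 8, 28] -> [28, 8, 8, 7, -19, -23, -30, -35] -> [28, 8, 7, -19, -23, -30, -35]
  [-25, -25, -23, -12, 5, 9, 17, -32] -> [-32, -25, -25, -23, -12, 5, 9, 17] -> [-25, -23, -12, 5, 9, 17] -> [17, 9, 5, -12, -23, -25] -> [17, 9, 5, -12, -23, -25]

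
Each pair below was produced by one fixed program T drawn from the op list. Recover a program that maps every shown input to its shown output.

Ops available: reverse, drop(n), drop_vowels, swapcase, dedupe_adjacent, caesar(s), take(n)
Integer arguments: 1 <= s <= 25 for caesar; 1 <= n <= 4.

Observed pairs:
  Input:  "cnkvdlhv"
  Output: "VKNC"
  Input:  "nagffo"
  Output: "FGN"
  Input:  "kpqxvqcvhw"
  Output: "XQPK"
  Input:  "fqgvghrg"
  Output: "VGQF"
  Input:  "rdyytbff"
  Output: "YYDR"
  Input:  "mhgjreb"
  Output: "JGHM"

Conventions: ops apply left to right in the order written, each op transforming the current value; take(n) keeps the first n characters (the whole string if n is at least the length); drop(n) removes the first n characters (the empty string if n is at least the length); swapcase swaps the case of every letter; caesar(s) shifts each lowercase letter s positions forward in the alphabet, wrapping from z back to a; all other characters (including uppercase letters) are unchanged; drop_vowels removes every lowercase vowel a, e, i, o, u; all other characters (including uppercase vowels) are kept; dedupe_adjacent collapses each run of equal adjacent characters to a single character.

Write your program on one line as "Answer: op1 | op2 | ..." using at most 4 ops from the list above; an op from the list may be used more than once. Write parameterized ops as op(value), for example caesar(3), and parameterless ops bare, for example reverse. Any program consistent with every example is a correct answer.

take(4) | drop_vowels | reverse | swapcase

Check, running the answer program on each example:
  "cnkvdlhv" -> "cnkv" -> "cnkv" -> "vknc" -> "VKNC"
  "nagffo" -> "nagf" -> "ngf" -> "fgn" -> "FGN"
  "kpqxvqcvhw" -> "kpqx" -> "kpqx" -> "xqpk" -> "XQPK"
  "fqgvghrg" -> "fqgv" -> "fqgv" -> "vgqf" -> "VGQF"
  "rdyytbff" -> "rdyy" -> "rdyy" -> "yydr" -> "YYDR"
  "mhgjreb" -> "mhgj" -> "mhgj" -> "jghm" -> "JGHM"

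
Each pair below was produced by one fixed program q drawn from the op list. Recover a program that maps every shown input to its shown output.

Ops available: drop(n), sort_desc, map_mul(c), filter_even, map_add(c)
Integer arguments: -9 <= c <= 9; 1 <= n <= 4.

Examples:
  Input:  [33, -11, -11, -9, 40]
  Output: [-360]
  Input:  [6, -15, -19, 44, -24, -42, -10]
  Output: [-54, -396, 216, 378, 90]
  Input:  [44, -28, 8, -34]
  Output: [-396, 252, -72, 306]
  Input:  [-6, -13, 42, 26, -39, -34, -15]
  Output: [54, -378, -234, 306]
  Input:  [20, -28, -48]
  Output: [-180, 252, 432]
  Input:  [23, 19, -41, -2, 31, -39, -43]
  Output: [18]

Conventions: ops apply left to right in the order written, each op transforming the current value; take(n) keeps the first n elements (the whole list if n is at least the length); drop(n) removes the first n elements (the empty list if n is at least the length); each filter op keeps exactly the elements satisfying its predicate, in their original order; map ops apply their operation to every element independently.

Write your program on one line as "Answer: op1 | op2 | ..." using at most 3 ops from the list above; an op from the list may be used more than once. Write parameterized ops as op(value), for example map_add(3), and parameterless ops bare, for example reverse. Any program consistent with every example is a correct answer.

filter_even | map_mul(-9)

Check, running the answer program on each example:
  [33, -11, -11, -9, 40] -> [40] -> [-360]
  [6, -15, -19, 44, -24, -42, -10] -> [6, 44, -24, -42, -10] -> [-54, -396, 216, 378, 90]
  [44, -28, 8, -34] -> [44, -28, 8, -34] -> [-396, 252, -72, 306]
  [-6, -13, 42, 26, -39, -34, -15] -> [-6, 42, 26, -34] -> [54, -378, -234, 306]
  [20, -28, -48] -> [20, -28, -48] -> [-180, 252, 432]
  [23, 19, -41, -2, 31, -39, -43] -> [-2] -> [18]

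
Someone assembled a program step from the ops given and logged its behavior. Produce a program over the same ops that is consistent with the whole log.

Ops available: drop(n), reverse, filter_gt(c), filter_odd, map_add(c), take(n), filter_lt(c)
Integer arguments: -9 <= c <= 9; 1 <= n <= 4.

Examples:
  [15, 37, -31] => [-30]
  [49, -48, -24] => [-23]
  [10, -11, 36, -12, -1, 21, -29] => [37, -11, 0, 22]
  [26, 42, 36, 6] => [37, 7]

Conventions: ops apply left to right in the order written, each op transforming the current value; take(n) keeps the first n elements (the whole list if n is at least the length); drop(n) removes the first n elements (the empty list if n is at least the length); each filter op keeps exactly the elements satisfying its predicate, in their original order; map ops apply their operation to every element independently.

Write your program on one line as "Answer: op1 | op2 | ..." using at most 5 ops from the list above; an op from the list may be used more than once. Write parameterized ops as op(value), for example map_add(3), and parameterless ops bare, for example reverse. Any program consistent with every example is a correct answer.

map_add(2) | map_add(-3) | drop(2) | take(4) | map_add(2)

Check, running the answer program on each example:
  [15, 37, -31] -> [17, 39, -29] -> [14, 36, -32] -> [-32] -> [-32] -> [-30]
  [49, -48, -24] -> [51, -46, -22] -> [48, -49, -25] -> [-25] -> [-25] -> [-23]
  [10, -11, 36, -12, -1, 21, -29] -> [12, -9, 38, -10, 1, 23, -27] -> [9, -12, 35, -13, -2, 20, -30] -> [35, -13, -2, 20, -30] -> [35, -13, -2, 20] -> [37, -11, 0, 22]
  [26, 42, 36, 6] -> [28, 44, 38, 8] -> [25, 41, 35, 5] -> [35, 5] -> [35, 5] -> [37, 7]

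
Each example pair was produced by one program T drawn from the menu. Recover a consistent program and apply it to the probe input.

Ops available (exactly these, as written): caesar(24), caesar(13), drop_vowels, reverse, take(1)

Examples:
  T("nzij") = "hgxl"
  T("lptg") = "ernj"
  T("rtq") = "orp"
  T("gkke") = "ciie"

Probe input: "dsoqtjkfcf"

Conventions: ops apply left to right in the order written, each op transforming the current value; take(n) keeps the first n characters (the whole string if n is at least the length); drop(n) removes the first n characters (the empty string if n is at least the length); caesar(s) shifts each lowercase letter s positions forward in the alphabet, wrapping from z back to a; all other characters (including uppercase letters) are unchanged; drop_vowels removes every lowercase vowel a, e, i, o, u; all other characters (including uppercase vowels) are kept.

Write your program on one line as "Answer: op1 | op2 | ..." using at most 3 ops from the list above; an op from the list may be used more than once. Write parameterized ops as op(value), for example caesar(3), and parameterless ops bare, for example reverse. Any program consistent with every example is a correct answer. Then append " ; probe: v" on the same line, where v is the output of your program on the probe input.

reverse | caesar(24) ; probe: "dadihromqb"

Check, running the answer program on each example:
  "nzij" -> "jizn" -> "hgxl"
  "lptg" -> "gtpl" -> "ernj"
  "rtq" -> "qtr" -> "orp"
  "gkke" -> "ekkg" -> "ciie"
  probe: "dsoqtjkfcf" -> "fcfkjtqosd" -> "dadihromqb"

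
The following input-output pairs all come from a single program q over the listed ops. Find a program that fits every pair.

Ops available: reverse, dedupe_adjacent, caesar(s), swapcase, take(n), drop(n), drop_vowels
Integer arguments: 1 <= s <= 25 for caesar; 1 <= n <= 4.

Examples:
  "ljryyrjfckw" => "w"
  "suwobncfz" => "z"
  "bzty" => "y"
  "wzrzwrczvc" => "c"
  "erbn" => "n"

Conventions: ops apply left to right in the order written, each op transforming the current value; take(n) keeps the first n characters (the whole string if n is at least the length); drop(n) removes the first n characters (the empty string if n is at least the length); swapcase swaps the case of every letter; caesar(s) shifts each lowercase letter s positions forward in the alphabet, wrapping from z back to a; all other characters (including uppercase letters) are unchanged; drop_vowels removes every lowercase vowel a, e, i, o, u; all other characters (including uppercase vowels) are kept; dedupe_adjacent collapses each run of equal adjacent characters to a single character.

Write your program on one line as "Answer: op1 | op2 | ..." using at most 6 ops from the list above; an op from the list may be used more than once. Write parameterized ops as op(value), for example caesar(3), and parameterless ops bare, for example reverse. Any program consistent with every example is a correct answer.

reverse | swapcase | take(4) | take(1) | swapcase

Check, running the answer program on each example:
  "ljryyrjfckw" -> "wkcfjryyrjl" -> "WKCFJRYYRJL" -> "WKCF" -> "W" -> "w"
  "suwobncfz" -> "zfcnbowus" -> "ZFCNBOWUS" -> "ZFCN" -> "Z" -> "z"
  "bzty" -> "ytzb" -> "YTZB" -> "YTZB" -> "Y" -> "y"
  "wzrzwrczvc" -> "cvzcrwzrzw" -> "CVZCRWZRZW" -> "CVZC" -> "C" -> "c"
  "erbn" -> "nbre" -> "NBRE" -> "NBRE" -> "N" -> "n"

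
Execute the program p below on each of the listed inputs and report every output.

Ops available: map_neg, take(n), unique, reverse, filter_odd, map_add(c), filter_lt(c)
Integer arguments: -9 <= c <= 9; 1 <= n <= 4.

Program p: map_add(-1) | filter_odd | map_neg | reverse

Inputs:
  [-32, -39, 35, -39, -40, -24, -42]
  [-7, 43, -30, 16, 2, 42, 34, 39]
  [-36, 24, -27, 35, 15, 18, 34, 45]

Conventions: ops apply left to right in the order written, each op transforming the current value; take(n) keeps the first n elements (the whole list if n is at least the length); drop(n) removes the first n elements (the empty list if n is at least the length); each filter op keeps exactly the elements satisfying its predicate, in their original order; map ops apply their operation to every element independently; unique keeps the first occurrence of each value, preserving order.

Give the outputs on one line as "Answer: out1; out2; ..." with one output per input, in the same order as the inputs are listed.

[43, 25, 41, 33]; [-33, -41, -1, -15, 31]; [-33, -17, -23, 37]

Execution, op by op:
  [-32, -39, 35, -39, -40, -24, -42] -> [-33, -40, 34, -40, -41, -25, -43] -> [-33, -41, -25, -43] -> [33, 41, 25, 43] -> [43, 25, 41, 33]
  [-7, 43, -30, 16, 2, 42, 34, 39] -> [-8, 42, -31, 15, 1, 41, 33, 38] -> [-31, 15, 1, 41, 33] -> [31, -15, -1, -41, -33] -> [-33, -41, -1, -15, 31]
  [-36, 24, -27, 35, 15, 18, 34, 45] -> [-37, 23, -28, 34, 14, 17, 33, 44] -> [-37, 23, 17, 33] -> [37, -23, -17, -33] -> [-33, -17, -23, 37]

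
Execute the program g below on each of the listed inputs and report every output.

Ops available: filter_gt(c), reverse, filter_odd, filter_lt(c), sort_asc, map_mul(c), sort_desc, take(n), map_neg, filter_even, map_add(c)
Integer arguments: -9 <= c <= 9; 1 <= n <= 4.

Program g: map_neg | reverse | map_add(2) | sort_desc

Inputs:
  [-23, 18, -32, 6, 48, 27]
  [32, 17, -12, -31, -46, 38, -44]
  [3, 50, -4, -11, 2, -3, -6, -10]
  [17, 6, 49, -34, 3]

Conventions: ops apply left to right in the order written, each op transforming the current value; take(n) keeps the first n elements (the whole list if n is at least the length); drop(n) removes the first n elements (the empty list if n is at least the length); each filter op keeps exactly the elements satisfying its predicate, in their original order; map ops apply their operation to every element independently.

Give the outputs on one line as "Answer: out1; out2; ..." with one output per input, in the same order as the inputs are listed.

[34, 25, -4, -16, -25, -46]; [48, 46, 33, 14, -15, -30, -36]; [13, 12, 8, 6, 5, 0, -1, -48]; [36, -1, -4, -15, -47]

Execution, op by op:
  [-23, 18, -32, 6, 48, 27] -> [23, -18, 32, -6, -48, -27] -> [-27, -48, -6, 32, -18, 23] -> [-25, -46, -4, 34, -16, 25] -> [34, 25, -4, -16, -25, -46]
  [32, 17, -12, -31, -46, 38, -44] -> [-32, -17, 12, 31, 46, -38, 44] -> [44, -38, 46, 31, 12, -17, -32] -> [46, -36, 48, 33, 14, -15, -30] -> [48, 46, 33, 14, -15, -30, -36]
  [3, 50, -4, -11, 2, -3, -6, -10] -> [-3, -50, 4, 11, -2, 3, 6, 10] -> [10, 6, 3, -2, 11, 4, -50, -3] -> [12, 8, 5, 0, 13, 6, -48, -1] -> [13, 12, 8, 6, 5, 0, -1, -48]
  [17, 6, 49, -34, 3] -> [-17, -6, -49, 34, -3] -> [-3, 34, -49, -6, -17] -> [-1, 36, -47, -4, -15] -> [36, -1, -4, -15, -47]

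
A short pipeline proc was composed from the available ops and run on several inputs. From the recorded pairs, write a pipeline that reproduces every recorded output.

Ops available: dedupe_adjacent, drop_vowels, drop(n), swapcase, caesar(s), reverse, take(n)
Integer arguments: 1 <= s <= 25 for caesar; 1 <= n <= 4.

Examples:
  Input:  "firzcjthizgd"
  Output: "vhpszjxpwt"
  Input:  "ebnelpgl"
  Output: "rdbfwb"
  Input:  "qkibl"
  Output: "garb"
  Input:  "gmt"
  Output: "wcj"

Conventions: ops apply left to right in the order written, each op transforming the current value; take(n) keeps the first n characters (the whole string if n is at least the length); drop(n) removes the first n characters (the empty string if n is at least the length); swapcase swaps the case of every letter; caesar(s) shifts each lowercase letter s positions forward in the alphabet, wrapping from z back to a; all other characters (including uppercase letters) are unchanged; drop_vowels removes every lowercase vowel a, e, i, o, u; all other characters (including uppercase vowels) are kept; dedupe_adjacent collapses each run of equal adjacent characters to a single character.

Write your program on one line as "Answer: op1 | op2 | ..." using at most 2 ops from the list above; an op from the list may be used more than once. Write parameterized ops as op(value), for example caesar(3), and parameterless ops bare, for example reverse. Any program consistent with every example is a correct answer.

drop_vowels | caesar(16)

Check, running the answer program on each example:
  "firzcjthizgd" -> "frzcjthzgd" -> "vhpszjxpwt"
  "ebnelpgl" -> "bnlpgl" -> "rdbfwb"
  "qkibl" -> "qkbl" -> "garb"
  "gmt" -> "gmt" -> "wcj"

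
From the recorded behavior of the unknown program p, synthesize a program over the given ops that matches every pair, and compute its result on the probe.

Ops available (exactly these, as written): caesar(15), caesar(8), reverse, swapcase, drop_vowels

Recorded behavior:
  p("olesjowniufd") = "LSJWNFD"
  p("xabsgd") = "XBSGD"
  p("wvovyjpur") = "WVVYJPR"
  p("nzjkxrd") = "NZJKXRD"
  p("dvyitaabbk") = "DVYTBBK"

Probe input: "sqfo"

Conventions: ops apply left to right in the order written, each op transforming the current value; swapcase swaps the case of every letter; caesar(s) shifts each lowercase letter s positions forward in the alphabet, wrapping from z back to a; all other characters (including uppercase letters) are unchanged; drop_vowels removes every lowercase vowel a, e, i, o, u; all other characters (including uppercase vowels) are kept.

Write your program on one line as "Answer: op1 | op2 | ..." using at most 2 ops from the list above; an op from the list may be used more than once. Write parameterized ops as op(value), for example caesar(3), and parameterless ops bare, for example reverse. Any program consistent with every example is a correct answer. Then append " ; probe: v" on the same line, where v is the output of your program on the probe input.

drop_vowels | swapcase ; probe: "SQF"

Check, running the answer program on each example:
  "olesjowniufd" -> "lsjwnfd" -> "LSJWNFD"
  "xabsgd" -> "xbsgd" -> "XBSGD"
  "wvovyjpur" -> "wvvyjpr" -> "WVVYJPR"
  "nzjkxrd" -> "nzjkxrd" -> "NZJKXRD"
  "dvyitaabbk" -> "dvytbbk" -> "DVYTBBK"
  probe: "sqfo" -> "sqf" -> "SQF"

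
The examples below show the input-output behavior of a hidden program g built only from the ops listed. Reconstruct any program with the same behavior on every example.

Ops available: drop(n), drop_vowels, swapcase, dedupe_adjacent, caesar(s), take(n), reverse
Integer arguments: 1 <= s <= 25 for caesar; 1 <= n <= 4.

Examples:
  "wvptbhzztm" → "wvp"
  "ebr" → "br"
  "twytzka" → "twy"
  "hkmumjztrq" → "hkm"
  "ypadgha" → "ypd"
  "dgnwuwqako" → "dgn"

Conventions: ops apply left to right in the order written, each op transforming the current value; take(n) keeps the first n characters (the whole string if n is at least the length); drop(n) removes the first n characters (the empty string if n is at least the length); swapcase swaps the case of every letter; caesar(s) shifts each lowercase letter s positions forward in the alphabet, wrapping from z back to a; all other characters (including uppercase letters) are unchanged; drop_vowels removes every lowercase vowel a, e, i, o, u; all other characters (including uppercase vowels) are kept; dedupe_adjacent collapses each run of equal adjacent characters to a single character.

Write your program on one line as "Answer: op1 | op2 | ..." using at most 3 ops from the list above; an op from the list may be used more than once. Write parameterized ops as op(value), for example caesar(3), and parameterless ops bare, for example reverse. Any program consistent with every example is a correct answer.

drop_vowels | dedupe_adjacent | take(3)

Check, running the answer program on each example:
  "wvptbhzztm" -> "wvptbhzztm" -> "wvptbhztm" -> "wvp"
  "ebr" -> "br" -> "br" -> "br"
  "twytzka" -> "twytzk" -> "twytzk" -> "twy"
  "hkmumjztrq" -> "hkmmjztrq" -> "hkmjztrq" -> "hkm"
  "ypadgha" -> "ypdgh" -> "ypdgh" -> "ypd"
  "dgnwuwqako" -> "dgnwwqk" -> "dgnwqk" -> "dgn"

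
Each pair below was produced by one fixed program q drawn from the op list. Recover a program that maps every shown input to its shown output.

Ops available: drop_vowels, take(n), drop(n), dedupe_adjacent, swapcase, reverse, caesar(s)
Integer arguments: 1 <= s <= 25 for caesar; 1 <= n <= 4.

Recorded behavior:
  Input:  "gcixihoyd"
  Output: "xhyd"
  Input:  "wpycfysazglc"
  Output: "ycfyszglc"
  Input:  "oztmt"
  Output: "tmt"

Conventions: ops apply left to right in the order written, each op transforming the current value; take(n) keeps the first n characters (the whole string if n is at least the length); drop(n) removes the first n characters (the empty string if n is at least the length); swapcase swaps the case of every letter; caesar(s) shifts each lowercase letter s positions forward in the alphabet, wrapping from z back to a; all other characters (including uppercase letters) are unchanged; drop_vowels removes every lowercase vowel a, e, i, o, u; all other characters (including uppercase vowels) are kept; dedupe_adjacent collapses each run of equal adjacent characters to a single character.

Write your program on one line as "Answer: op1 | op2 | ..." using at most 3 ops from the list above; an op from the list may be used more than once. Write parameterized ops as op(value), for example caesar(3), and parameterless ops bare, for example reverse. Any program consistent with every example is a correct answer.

drop(2) | drop_vowels

Check, running the answer program on each example:
  "gcixihoyd" -> "ixihoyd" -> "xhyd"
  "wpycfysazglc" -> "ycfysazglc" -> "ycfyszglc"
  "oztmt" -> "tmt" -> "tmt"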